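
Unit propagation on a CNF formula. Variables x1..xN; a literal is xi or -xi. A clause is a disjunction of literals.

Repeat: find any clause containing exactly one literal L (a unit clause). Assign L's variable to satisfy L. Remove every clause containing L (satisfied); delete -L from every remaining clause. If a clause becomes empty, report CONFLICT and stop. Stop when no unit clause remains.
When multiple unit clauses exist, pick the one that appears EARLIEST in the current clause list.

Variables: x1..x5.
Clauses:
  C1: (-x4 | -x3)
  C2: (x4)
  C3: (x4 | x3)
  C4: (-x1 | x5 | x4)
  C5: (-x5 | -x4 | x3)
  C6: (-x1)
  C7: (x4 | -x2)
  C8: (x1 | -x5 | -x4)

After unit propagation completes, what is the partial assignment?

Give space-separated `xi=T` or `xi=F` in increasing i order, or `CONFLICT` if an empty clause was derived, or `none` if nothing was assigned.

unit clause [4] forces x4=T; simplify:
  drop -4 from [-4, -3] -> [-3]
  drop -4 from [-5, -4, 3] -> [-5, 3]
  drop -4 from [1, -5, -4] -> [1, -5]
  satisfied 4 clause(s); 4 remain; assigned so far: [4]
unit clause [-3] forces x3=F; simplify:
  drop 3 from [-5, 3] -> [-5]
  satisfied 1 clause(s); 3 remain; assigned so far: [3, 4]
unit clause [-5] forces x5=F; simplify:
  satisfied 2 clause(s); 1 remain; assigned so far: [3, 4, 5]
unit clause [-1] forces x1=F; simplify:
  satisfied 1 clause(s); 0 remain; assigned so far: [1, 3, 4, 5]

Answer: x1=F x3=F x4=T x5=F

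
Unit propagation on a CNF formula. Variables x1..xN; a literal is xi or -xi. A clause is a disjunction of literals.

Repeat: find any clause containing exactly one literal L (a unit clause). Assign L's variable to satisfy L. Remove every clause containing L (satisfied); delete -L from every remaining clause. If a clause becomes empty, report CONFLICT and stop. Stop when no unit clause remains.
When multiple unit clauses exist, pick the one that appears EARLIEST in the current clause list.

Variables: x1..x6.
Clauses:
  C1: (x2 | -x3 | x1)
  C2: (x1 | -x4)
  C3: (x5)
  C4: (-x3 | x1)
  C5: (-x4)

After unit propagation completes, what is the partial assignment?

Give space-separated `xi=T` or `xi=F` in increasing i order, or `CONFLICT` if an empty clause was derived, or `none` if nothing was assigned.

unit clause [5] forces x5=T; simplify:
  satisfied 1 clause(s); 4 remain; assigned so far: [5]
unit clause [-4] forces x4=F; simplify:
  satisfied 2 clause(s); 2 remain; assigned so far: [4, 5]

Answer: x4=F x5=T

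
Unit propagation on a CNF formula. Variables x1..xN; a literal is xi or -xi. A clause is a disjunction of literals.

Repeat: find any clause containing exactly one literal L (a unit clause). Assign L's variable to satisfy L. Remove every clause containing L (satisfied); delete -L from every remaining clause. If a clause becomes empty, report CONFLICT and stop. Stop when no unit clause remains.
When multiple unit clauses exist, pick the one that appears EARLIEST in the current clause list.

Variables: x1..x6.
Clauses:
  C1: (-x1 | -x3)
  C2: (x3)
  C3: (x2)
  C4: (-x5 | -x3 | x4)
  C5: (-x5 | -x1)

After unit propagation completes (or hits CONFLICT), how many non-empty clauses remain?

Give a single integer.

Answer: 1

Derivation:
unit clause [3] forces x3=T; simplify:
  drop -3 from [-1, -3] -> [-1]
  drop -3 from [-5, -3, 4] -> [-5, 4]
  satisfied 1 clause(s); 4 remain; assigned so far: [3]
unit clause [-1] forces x1=F; simplify:
  satisfied 2 clause(s); 2 remain; assigned so far: [1, 3]
unit clause [2] forces x2=T; simplify:
  satisfied 1 clause(s); 1 remain; assigned so far: [1, 2, 3]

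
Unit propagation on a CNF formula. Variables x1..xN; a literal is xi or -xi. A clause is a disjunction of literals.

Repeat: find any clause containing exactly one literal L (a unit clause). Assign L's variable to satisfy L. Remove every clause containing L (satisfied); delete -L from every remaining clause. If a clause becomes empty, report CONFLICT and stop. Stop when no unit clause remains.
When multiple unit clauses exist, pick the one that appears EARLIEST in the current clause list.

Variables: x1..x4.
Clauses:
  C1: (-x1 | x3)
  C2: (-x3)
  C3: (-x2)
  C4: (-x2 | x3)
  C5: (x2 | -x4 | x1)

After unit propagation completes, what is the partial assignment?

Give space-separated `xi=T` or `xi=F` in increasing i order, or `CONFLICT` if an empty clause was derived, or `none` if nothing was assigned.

Answer: x1=F x2=F x3=F x4=F

Derivation:
unit clause [-3] forces x3=F; simplify:
  drop 3 from [-1, 3] -> [-1]
  drop 3 from [-2, 3] -> [-2]
  satisfied 1 clause(s); 4 remain; assigned so far: [3]
unit clause [-1] forces x1=F; simplify:
  drop 1 from [2, -4, 1] -> [2, -4]
  satisfied 1 clause(s); 3 remain; assigned so far: [1, 3]
unit clause [-2] forces x2=F; simplify:
  drop 2 from [2, -4] -> [-4]
  satisfied 2 clause(s); 1 remain; assigned so far: [1, 2, 3]
unit clause [-4] forces x4=F; simplify:
  satisfied 1 clause(s); 0 remain; assigned so far: [1, 2, 3, 4]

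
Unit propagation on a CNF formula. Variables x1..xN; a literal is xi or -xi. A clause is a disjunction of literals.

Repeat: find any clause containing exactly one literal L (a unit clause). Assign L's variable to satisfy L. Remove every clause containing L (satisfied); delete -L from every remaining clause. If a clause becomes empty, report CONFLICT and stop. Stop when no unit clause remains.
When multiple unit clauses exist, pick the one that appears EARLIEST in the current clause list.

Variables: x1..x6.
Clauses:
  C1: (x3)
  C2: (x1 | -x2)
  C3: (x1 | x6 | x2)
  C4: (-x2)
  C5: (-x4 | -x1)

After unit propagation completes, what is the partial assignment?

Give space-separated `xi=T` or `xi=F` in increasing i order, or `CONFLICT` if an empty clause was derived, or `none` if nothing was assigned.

unit clause [3] forces x3=T; simplify:
  satisfied 1 clause(s); 4 remain; assigned so far: [3]
unit clause [-2] forces x2=F; simplify:
  drop 2 from [1, 6, 2] -> [1, 6]
  satisfied 2 clause(s); 2 remain; assigned so far: [2, 3]

Answer: x2=F x3=T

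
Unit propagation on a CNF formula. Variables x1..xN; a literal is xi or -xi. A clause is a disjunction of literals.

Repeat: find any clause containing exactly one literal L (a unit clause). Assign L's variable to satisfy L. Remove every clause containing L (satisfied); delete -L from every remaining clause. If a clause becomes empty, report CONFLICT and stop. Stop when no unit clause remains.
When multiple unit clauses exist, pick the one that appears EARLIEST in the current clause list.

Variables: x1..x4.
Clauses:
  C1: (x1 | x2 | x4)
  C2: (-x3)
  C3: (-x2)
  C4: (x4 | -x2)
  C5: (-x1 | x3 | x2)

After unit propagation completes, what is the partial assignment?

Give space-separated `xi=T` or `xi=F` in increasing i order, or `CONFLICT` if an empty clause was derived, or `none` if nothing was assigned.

unit clause [-3] forces x3=F; simplify:
  drop 3 from [-1, 3, 2] -> [-1, 2]
  satisfied 1 clause(s); 4 remain; assigned so far: [3]
unit clause [-2] forces x2=F; simplify:
  drop 2 from [1, 2, 4] -> [1, 4]
  drop 2 from [-1, 2] -> [-1]
  satisfied 2 clause(s); 2 remain; assigned so far: [2, 3]
unit clause [-1] forces x1=F; simplify:
  drop 1 from [1, 4] -> [4]
  satisfied 1 clause(s); 1 remain; assigned so far: [1, 2, 3]
unit clause [4] forces x4=T; simplify:
  satisfied 1 clause(s); 0 remain; assigned so far: [1, 2, 3, 4]

Answer: x1=F x2=F x3=F x4=T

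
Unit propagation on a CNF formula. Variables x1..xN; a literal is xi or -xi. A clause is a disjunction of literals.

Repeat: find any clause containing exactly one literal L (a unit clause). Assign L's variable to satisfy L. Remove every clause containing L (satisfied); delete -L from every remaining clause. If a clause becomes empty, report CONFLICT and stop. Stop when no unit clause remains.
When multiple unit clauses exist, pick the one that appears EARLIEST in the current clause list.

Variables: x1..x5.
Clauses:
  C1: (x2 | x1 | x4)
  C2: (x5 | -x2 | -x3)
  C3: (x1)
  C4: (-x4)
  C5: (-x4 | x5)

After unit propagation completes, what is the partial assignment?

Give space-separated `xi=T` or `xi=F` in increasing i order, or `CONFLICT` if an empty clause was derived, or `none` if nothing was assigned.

unit clause [1] forces x1=T; simplify:
  satisfied 2 clause(s); 3 remain; assigned so far: [1]
unit clause [-4] forces x4=F; simplify:
  satisfied 2 clause(s); 1 remain; assigned so far: [1, 4]

Answer: x1=T x4=F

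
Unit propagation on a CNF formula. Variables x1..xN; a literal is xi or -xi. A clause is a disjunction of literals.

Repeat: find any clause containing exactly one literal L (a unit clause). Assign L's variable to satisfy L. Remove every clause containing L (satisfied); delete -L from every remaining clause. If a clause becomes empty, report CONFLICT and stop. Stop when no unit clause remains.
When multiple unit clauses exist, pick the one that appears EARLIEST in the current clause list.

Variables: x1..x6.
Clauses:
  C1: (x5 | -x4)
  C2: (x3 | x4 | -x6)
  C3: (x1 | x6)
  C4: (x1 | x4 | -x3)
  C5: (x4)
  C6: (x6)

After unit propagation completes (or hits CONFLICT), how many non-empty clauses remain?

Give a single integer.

Answer: 0

Derivation:
unit clause [4] forces x4=T; simplify:
  drop -4 from [5, -4] -> [5]
  satisfied 3 clause(s); 3 remain; assigned so far: [4]
unit clause [5] forces x5=T; simplify:
  satisfied 1 clause(s); 2 remain; assigned so far: [4, 5]
unit clause [6] forces x6=T; simplify:
  satisfied 2 clause(s); 0 remain; assigned so far: [4, 5, 6]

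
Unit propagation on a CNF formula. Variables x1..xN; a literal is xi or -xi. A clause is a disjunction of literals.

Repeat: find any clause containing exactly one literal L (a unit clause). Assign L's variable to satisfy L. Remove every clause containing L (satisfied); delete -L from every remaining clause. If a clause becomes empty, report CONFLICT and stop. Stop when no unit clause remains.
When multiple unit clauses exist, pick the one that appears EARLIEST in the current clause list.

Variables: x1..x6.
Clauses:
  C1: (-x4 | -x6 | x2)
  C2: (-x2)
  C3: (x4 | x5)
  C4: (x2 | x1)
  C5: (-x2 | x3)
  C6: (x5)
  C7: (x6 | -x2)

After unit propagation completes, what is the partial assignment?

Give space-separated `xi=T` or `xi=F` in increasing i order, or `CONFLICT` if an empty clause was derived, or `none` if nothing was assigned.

Answer: x1=T x2=F x5=T

Derivation:
unit clause [-2] forces x2=F; simplify:
  drop 2 from [-4, -6, 2] -> [-4, -6]
  drop 2 from [2, 1] -> [1]
  satisfied 3 clause(s); 4 remain; assigned so far: [2]
unit clause [1] forces x1=T; simplify:
  satisfied 1 clause(s); 3 remain; assigned so far: [1, 2]
unit clause [5] forces x5=T; simplify:
  satisfied 2 clause(s); 1 remain; assigned so far: [1, 2, 5]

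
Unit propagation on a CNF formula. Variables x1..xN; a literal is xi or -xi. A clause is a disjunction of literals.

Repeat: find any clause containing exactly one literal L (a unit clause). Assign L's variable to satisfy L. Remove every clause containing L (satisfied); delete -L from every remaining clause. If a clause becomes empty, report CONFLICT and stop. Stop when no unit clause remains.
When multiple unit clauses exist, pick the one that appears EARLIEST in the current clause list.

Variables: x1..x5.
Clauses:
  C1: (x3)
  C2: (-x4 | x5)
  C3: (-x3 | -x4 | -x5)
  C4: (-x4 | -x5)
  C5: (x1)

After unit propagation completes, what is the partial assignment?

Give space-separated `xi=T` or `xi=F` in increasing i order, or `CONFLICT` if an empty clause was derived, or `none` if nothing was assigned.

Answer: x1=T x3=T

Derivation:
unit clause [3] forces x3=T; simplify:
  drop -3 from [-3, -4, -5] -> [-4, -5]
  satisfied 1 clause(s); 4 remain; assigned so far: [3]
unit clause [1] forces x1=T; simplify:
  satisfied 1 clause(s); 3 remain; assigned so far: [1, 3]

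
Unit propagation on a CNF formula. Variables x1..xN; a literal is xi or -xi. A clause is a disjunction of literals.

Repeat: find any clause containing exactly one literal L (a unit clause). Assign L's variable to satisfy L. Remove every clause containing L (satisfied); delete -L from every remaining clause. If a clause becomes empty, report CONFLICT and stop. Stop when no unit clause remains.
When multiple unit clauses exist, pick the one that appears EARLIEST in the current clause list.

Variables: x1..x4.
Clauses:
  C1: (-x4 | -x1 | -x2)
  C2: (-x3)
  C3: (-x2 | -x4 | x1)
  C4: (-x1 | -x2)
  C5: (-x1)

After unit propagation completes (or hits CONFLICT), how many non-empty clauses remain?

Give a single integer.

unit clause [-3] forces x3=F; simplify:
  satisfied 1 clause(s); 4 remain; assigned so far: [3]
unit clause [-1] forces x1=F; simplify:
  drop 1 from [-2, -4, 1] -> [-2, -4]
  satisfied 3 clause(s); 1 remain; assigned so far: [1, 3]

Answer: 1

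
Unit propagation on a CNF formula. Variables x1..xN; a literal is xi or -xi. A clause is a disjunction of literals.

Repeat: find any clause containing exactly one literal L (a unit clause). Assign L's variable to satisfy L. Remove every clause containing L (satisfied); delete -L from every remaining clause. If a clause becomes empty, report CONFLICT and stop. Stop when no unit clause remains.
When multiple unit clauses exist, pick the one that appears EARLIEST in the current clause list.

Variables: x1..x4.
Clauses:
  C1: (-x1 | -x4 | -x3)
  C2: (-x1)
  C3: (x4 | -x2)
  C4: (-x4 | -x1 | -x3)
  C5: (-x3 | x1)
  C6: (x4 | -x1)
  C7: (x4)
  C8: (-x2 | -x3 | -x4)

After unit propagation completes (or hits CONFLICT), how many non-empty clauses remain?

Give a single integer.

Answer: 0

Derivation:
unit clause [-1] forces x1=F; simplify:
  drop 1 from [-3, 1] -> [-3]
  satisfied 4 clause(s); 4 remain; assigned so far: [1]
unit clause [-3] forces x3=F; simplify:
  satisfied 2 clause(s); 2 remain; assigned so far: [1, 3]
unit clause [4] forces x4=T; simplify:
  satisfied 2 clause(s); 0 remain; assigned so far: [1, 3, 4]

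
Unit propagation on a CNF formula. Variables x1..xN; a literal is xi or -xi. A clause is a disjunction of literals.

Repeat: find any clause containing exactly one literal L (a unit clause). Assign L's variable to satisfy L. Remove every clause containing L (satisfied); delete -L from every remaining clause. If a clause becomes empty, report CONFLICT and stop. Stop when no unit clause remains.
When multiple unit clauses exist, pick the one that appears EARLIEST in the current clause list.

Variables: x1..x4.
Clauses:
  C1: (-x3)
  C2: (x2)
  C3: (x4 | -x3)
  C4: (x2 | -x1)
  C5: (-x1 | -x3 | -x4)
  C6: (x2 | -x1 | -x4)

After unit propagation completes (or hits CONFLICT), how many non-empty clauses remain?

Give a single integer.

Answer: 0

Derivation:
unit clause [-3] forces x3=F; simplify:
  satisfied 3 clause(s); 3 remain; assigned so far: [3]
unit clause [2] forces x2=T; simplify:
  satisfied 3 clause(s); 0 remain; assigned so far: [2, 3]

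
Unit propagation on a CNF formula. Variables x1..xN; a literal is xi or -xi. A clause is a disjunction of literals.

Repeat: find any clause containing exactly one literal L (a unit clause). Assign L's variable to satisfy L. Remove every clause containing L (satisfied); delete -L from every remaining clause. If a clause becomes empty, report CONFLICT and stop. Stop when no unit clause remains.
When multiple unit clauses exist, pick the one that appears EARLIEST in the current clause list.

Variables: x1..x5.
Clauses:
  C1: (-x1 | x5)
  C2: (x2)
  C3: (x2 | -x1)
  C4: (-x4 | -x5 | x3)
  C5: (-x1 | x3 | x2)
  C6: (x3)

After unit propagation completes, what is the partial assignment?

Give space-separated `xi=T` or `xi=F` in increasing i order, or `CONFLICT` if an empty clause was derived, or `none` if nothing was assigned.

unit clause [2] forces x2=T; simplify:
  satisfied 3 clause(s); 3 remain; assigned so far: [2]
unit clause [3] forces x3=T; simplify:
  satisfied 2 clause(s); 1 remain; assigned so far: [2, 3]

Answer: x2=T x3=T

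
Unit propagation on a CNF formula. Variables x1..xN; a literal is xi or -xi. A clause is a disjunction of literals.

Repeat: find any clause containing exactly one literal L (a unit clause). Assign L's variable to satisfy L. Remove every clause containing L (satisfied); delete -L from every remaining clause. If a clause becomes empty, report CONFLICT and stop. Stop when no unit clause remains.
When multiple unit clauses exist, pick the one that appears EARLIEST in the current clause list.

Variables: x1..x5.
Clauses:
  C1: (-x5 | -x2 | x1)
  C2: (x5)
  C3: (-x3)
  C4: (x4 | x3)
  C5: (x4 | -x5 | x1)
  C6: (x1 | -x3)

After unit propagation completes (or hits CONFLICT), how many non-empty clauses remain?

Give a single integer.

unit clause [5] forces x5=T; simplify:
  drop -5 from [-5, -2, 1] -> [-2, 1]
  drop -5 from [4, -5, 1] -> [4, 1]
  satisfied 1 clause(s); 5 remain; assigned so far: [5]
unit clause [-3] forces x3=F; simplify:
  drop 3 from [4, 3] -> [4]
  satisfied 2 clause(s); 3 remain; assigned so far: [3, 5]
unit clause [4] forces x4=T; simplify:
  satisfied 2 clause(s); 1 remain; assigned so far: [3, 4, 5]

Answer: 1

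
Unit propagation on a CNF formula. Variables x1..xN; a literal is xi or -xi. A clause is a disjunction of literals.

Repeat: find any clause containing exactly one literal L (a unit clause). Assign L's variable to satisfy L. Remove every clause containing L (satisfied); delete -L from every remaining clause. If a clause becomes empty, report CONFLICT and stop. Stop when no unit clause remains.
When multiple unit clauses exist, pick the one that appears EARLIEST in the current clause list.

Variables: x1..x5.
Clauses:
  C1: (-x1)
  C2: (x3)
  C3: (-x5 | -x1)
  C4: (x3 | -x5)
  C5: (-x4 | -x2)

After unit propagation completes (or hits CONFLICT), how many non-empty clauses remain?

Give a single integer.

unit clause [-1] forces x1=F; simplify:
  satisfied 2 clause(s); 3 remain; assigned so far: [1]
unit clause [3] forces x3=T; simplify:
  satisfied 2 clause(s); 1 remain; assigned so far: [1, 3]

Answer: 1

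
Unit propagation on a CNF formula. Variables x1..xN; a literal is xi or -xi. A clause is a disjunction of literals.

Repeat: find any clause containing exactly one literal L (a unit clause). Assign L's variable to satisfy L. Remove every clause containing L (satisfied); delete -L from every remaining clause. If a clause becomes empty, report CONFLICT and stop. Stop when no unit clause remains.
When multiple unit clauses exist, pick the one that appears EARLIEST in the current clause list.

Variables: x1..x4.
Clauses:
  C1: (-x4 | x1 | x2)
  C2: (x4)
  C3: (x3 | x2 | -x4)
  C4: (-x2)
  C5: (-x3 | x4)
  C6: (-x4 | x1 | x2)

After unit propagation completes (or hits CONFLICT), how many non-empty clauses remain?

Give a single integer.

unit clause [4] forces x4=T; simplify:
  drop -4 from [-4, 1, 2] -> [1, 2]
  drop -4 from [3, 2, -4] -> [3, 2]
  drop -4 from [-4, 1, 2] -> [1, 2]
  satisfied 2 clause(s); 4 remain; assigned so far: [4]
unit clause [-2] forces x2=F; simplify:
  drop 2 from [1, 2] -> [1]
  drop 2 from [3, 2] -> [3]
  drop 2 from [1, 2] -> [1]
  satisfied 1 clause(s); 3 remain; assigned so far: [2, 4]
unit clause [1] forces x1=T; simplify:
  satisfied 2 clause(s); 1 remain; assigned so far: [1, 2, 4]
unit clause [3] forces x3=T; simplify:
  satisfied 1 clause(s); 0 remain; assigned so far: [1, 2, 3, 4]

Answer: 0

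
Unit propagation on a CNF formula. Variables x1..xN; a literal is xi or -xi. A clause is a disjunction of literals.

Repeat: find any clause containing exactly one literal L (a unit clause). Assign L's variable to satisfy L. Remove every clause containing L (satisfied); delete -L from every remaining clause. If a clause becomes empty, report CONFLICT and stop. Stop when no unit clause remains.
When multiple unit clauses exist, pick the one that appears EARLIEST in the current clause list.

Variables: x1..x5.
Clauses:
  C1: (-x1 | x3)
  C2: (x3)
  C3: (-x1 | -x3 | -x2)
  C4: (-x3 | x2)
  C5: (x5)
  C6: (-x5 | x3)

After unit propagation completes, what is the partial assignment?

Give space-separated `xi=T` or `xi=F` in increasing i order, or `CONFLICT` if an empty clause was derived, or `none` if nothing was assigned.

Answer: x1=F x2=T x3=T x5=T

Derivation:
unit clause [3] forces x3=T; simplify:
  drop -3 from [-1, -3, -2] -> [-1, -2]
  drop -3 from [-3, 2] -> [2]
  satisfied 3 clause(s); 3 remain; assigned so far: [3]
unit clause [2] forces x2=T; simplify:
  drop -2 from [-1, -2] -> [-1]
  satisfied 1 clause(s); 2 remain; assigned so far: [2, 3]
unit clause [-1] forces x1=F; simplify:
  satisfied 1 clause(s); 1 remain; assigned so far: [1, 2, 3]
unit clause [5] forces x5=T; simplify:
  satisfied 1 clause(s); 0 remain; assigned so far: [1, 2, 3, 5]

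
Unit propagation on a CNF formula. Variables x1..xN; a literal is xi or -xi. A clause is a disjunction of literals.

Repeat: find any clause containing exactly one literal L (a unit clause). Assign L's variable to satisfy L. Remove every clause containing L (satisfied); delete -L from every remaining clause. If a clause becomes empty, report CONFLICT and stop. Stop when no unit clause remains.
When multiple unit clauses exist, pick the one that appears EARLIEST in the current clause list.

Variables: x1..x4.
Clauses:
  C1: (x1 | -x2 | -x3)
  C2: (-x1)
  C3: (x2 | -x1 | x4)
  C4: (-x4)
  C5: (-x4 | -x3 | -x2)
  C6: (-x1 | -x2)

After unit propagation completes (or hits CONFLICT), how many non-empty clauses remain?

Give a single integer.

Answer: 1

Derivation:
unit clause [-1] forces x1=F; simplify:
  drop 1 from [1, -2, -3] -> [-2, -3]
  satisfied 3 clause(s); 3 remain; assigned so far: [1]
unit clause [-4] forces x4=F; simplify:
  satisfied 2 clause(s); 1 remain; assigned so far: [1, 4]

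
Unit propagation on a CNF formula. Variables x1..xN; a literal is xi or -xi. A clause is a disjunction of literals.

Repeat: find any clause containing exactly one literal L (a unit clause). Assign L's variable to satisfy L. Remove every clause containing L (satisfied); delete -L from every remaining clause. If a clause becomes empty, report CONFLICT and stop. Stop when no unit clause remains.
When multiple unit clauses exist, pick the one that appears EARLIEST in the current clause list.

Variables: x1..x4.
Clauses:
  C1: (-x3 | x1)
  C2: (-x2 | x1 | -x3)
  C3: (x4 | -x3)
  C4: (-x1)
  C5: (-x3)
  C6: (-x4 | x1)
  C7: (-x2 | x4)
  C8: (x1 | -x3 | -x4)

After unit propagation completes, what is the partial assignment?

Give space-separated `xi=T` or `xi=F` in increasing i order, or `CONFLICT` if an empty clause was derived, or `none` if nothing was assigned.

unit clause [-1] forces x1=F; simplify:
  drop 1 from [-3, 1] -> [-3]
  drop 1 from [-2, 1, -3] -> [-2, -3]
  drop 1 from [-4, 1] -> [-4]
  drop 1 from [1, -3, -4] -> [-3, -4]
  satisfied 1 clause(s); 7 remain; assigned so far: [1]
unit clause [-3] forces x3=F; simplify:
  satisfied 5 clause(s); 2 remain; assigned so far: [1, 3]
unit clause [-4] forces x4=F; simplify:
  drop 4 from [-2, 4] -> [-2]
  satisfied 1 clause(s); 1 remain; assigned so far: [1, 3, 4]
unit clause [-2] forces x2=F; simplify:
  satisfied 1 clause(s); 0 remain; assigned so far: [1, 2, 3, 4]

Answer: x1=F x2=F x3=F x4=F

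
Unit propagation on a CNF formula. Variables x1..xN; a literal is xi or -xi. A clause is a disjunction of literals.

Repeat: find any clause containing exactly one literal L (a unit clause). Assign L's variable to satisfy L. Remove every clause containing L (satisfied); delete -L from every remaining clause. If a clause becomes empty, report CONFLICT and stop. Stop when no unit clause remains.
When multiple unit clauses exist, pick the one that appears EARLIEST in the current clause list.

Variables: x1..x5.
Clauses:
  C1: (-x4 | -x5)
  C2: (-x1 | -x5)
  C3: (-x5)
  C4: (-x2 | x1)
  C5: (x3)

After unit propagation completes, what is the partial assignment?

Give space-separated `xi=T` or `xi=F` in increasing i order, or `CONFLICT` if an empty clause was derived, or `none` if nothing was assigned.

unit clause [-5] forces x5=F; simplify:
  satisfied 3 clause(s); 2 remain; assigned so far: [5]
unit clause [3] forces x3=T; simplify:
  satisfied 1 clause(s); 1 remain; assigned so far: [3, 5]

Answer: x3=T x5=F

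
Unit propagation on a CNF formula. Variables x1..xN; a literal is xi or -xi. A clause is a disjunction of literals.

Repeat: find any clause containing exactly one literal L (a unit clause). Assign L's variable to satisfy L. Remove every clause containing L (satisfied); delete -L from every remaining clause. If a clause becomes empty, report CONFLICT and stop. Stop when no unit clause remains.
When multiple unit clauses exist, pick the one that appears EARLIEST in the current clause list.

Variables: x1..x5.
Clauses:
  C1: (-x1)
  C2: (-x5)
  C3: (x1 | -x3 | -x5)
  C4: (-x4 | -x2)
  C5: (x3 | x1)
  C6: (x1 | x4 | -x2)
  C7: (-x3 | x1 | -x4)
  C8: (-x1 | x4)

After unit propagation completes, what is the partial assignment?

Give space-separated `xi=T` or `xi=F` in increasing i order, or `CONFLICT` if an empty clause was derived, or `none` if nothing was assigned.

Answer: x1=F x2=F x3=T x4=F x5=F

Derivation:
unit clause [-1] forces x1=F; simplify:
  drop 1 from [1, -3, -5] -> [-3, -5]
  drop 1 from [3, 1] -> [3]
  drop 1 from [1, 4, -2] -> [4, -2]
  drop 1 from [-3, 1, -4] -> [-3, -4]
  satisfied 2 clause(s); 6 remain; assigned so far: [1]
unit clause [-5] forces x5=F; simplify:
  satisfied 2 clause(s); 4 remain; assigned so far: [1, 5]
unit clause [3] forces x3=T; simplify:
  drop -3 from [-3, -4] -> [-4]
  satisfied 1 clause(s); 3 remain; assigned so far: [1, 3, 5]
unit clause [-4] forces x4=F; simplify:
  drop 4 from [4, -2] -> [-2]
  satisfied 2 clause(s); 1 remain; assigned so far: [1, 3, 4, 5]
unit clause [-2] forces x2=F; simplify:
  satisfied 1 clause(s); 0 remain; assigned so far: [1, 2, 3, 4, 5]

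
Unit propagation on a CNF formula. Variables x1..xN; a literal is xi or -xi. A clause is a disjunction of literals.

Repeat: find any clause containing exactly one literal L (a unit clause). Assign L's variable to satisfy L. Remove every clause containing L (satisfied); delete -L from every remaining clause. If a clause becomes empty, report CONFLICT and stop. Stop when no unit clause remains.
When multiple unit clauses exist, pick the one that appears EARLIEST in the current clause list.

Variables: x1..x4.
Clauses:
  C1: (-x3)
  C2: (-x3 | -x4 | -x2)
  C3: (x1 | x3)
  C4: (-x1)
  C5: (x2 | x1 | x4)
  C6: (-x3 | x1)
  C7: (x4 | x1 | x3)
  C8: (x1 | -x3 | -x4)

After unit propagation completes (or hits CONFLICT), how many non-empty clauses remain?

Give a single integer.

Answer: 0

Derivation:
unit clause [-3] forces x3=F; simplify:
  drop 3 from [1, 3] -> [1]
  drop 3 from [4, 1, 3] -> [4, 1]
  satisfied 4 clause(s); 4 remain; assigned so far: [3]
unit clause [1] forces x1=T; simplify:
  drop -1 from [-1] -> [] (empty!)
  satisfied 3 clause(s); 1 remain; assigned so far: [1, 3]
CONFLICT (empty clause)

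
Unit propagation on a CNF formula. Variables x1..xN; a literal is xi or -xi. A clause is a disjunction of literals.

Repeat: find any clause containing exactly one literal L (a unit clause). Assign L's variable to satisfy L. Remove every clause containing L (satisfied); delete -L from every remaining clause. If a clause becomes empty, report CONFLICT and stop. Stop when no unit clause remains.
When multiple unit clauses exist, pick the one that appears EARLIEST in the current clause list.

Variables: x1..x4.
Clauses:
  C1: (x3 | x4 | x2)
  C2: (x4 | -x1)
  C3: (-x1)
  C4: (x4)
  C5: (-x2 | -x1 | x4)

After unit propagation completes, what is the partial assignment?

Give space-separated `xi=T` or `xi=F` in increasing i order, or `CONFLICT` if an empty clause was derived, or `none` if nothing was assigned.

unit clause [-1] forces x1=F; simplify:
  satisfied 3 clause(s); 2 remain; assigned so far: [1]
unit clause [4] forces x4=T; simplify:
  satisfied 2 clause(s); 0 remain; assigned so far: [1, 4]

Answer: x1=F x4=T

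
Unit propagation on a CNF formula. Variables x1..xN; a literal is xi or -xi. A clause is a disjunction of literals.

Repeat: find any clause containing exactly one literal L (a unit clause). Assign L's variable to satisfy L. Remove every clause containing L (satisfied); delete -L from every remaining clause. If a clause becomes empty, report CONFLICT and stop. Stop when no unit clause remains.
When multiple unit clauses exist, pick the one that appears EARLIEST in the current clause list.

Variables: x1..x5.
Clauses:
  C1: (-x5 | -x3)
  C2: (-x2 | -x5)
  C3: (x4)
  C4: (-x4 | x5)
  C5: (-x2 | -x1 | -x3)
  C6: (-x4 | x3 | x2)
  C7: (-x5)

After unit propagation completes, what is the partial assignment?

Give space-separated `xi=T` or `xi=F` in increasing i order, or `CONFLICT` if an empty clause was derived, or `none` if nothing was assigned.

unit clause [4] forces x4=T; simplify:
  drop -4 from [-4, 5] -> [5]
  drop -4 from [-4, 3, 2] -> [3, 2]
  satisfied 1 clause(s); 6 remain; assigned so far: [4]
unit clause [5] forces x5=T; simplify:
  drop -5 from [-5, -3] -> [-3]
  drop -5 from [-2, -5] -> [-2]
  drop -5 from [-5] -> [] (empty!)
  satisfied 1 clause(s); 5 remain; assigned so far: [4, 5]
CONFLICT (empty clause)

Answer: CONFLICT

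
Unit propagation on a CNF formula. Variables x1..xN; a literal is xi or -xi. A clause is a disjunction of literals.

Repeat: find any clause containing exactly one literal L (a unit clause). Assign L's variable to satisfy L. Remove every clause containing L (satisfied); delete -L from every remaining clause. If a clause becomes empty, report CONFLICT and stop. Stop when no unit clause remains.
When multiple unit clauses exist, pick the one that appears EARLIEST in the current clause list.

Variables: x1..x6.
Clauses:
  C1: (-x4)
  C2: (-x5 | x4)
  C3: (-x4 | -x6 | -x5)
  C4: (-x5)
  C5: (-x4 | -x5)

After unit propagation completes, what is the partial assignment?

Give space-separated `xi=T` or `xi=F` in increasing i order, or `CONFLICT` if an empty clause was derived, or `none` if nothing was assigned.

Answer: x4=F x5=F

Derivation:
unit clause [-4] forces x4=F; simplify:
  drop 4 from [-5, 4] -> [-5]
  satisfied 3 clause(s); 2 remain; assigned so far: [4]
unit clause [-5] forces x5=F; simplify:
  satisfied 2 clause(s); 0 remain; assigned so far: [4, 5]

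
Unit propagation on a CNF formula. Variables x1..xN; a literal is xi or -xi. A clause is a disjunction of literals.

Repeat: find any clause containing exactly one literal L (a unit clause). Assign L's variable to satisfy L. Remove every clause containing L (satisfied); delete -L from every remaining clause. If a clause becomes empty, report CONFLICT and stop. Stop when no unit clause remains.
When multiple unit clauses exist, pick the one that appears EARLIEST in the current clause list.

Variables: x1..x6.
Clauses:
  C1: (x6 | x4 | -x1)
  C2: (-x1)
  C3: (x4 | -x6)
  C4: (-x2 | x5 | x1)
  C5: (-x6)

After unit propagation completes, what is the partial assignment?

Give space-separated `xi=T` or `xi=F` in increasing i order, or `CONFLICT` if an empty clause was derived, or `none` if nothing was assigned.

unit clause [-1] forces x1=F; simplify:
  drop 1 from [-2, 5, 1] -> [-2, 5]
  satisfied 2 clause(s); 3 remain; assigned so far: [1]
unit clause [-6] forces x6=F; simplify:
  satisfied 2 clause(s); 1 remain; assigned so far: [1, 6]

Answer: x1=F x6=F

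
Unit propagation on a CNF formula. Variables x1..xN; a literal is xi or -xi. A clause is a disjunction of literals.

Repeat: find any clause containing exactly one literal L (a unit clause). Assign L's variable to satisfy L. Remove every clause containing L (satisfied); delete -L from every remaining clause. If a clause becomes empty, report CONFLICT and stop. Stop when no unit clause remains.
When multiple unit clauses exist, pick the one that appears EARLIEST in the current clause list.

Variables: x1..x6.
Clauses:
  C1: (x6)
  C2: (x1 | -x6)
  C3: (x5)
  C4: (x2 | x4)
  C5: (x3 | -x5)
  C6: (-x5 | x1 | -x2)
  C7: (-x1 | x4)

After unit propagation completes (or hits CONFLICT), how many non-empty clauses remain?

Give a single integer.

Answer: 0

Derivation:
unit clause [6] forces x6=T; simplify:
  drop -6 from [1, -6] -> [1]
  satisfied 1 clause(s); 6 remain; assigned so far: [6]
unit clause [1] forces x1=T; simplify:
  drop -1 from [-1, 4] -> [4]
  satisfied 2 clause(s); 4 remain; assigned so far: [1, 6]
unit clause [5] forces x5=T; simplify:
  drop -5 from [3, -5] -> [3]
  satisfied 1 clause(s); 3 remain; assigned so far: [1, 5, 6]
unit clause [3] forces x3=T; simplify:
  satisfied 1 clause(s); 2 remain; assigned so far: [1, 3, 5, 6]
unit clause [4] forces x4=T; simplify:
  satisfied 2 clause(s); 0 remain; assigned so far: [1, 3, 4, 5, 6]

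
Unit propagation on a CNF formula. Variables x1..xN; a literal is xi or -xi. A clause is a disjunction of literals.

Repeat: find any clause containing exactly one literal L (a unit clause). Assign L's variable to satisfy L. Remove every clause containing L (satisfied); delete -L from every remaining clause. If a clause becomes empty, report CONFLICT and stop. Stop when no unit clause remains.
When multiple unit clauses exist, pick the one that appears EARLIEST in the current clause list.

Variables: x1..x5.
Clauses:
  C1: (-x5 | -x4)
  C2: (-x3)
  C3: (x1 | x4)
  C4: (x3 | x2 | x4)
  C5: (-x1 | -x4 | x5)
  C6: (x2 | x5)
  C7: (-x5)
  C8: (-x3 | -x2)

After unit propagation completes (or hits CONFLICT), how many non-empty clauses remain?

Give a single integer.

unit clause [-3] forces x3=F; simplify:
  drop 3 from [3, 2, 4] -> [2, 4]
  satisfied 2 clause(s); 6 remain; assigned so far: [3]
unit clause [-5] forces x5=F; simplify:
  drop 5 from [-1, -4, 5] -> [-1, -4]
  drop 5 from [2, 5] -> [2]
  satisfied 2 clause(s); 4 remain; assigned so far: [3, 5]
unit clause [2] forces x2=T; simplify:
  satisfied 2 clause(s); 2 remain; assigned so far: [2, 3, 5]

Answer: 2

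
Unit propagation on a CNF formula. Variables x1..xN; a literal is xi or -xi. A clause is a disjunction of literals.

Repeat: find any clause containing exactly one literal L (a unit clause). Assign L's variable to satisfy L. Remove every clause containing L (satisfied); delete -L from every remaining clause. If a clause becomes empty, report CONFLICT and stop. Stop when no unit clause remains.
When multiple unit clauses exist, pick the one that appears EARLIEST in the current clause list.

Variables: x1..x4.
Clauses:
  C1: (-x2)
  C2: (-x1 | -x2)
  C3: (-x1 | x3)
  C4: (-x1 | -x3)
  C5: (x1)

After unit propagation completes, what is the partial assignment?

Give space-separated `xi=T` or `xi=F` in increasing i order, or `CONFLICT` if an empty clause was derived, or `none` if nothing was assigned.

Answer: CONFLICT

Derivation:
unit clause [-2] forces x2=F; simplify:
  satisfied 2 clause(s); 3 remain; assigned so far: [2]
unit clause [1] forces x1=T; simplify:
  drop -1 from [-1, 3] -> [3]
  drop -1 from [-1, -3] -> [-3]
  satisfied 1 clause(s); 2 remain; assigned so far: [1, 2]
unit clause [3] forces x3=T; simplify:
  drop -3 from [-3] -> [] (empty!)
  satisfied 1 clause(s); 1 remain; assigned so far: [1, 2, 3]
CONFLICT (empty clause)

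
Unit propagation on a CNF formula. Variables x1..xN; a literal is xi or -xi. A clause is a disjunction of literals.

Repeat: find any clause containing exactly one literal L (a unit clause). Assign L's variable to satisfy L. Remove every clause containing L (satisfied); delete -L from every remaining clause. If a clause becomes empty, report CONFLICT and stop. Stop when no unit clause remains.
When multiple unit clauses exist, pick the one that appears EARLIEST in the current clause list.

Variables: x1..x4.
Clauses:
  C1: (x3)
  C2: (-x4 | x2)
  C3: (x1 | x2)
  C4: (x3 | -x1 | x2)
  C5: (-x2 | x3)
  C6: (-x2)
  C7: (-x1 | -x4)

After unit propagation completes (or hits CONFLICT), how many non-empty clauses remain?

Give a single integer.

unit clause [3] forces x3=T; simplify:
  satisfied 3 clause(s); 4 remain; assigned so far: [3]
unit clause [-2] forces x2=F; simplify:
  drop 2 from [-4, 2] -> [-4]
  drop 2 from [1, 2] -> [1]
  satisfied 1 clause(s); 3 remain; assigned so far: [2, 3]
unit clause [-4] forces x4=F; simplify:
  satisfied 2 clause(s); 1 remain; assigned so far: [2, 3, 4]
unit clause [1] forces x1=T; simplify:
  satisfied 1 clause(s); 0 remain; assigned so far: [1, 2, 3, 4]

Answer: 0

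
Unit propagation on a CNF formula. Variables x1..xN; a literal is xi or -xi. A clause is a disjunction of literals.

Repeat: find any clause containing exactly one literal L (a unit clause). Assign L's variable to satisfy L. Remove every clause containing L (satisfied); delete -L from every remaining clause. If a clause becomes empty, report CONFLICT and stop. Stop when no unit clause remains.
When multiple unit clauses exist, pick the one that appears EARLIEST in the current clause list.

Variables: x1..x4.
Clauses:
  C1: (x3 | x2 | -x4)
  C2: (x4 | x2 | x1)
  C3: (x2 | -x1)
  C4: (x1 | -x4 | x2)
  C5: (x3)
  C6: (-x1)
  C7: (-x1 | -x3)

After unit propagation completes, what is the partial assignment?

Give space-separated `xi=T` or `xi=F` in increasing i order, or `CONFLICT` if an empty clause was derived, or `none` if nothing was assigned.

unit clause [3] forces x3=T; simplify:
  drop -3 from [-1, -3] -> [-1]
  satisfied 2 clause(s); 5 remain; assigned so far: [3]
unit clause [-1] forces x1=F; simplify:
  drop 1 from [4, 2, 1] -> [4, 2]
  drop 1 from [1, -4, 2] -> [-4, 2]
  satisfied 3 clause(s); 2 remain; assigned so far: [1, 3]

Answer: x1=F x3=T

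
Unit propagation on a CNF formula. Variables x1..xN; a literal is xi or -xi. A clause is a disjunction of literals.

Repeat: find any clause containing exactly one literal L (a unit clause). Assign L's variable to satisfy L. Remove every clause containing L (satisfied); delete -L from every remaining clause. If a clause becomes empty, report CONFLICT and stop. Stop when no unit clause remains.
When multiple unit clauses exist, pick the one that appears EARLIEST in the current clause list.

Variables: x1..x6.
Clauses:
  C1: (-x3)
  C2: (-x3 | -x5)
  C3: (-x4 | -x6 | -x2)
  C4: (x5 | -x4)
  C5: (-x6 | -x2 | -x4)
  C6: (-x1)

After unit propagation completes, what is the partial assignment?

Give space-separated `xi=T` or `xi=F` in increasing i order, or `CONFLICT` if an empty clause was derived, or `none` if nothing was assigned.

Answer: x1=F x3=F

Derivation:
unit clause [-3] forces x3=F; simplify:
  satisfied 2 clause(s); 4 remain; assigned so far: [3]
unit clause [-1] forces x1=F; simplify:
  satisfied 1 clause(s); 3 remain; assigned so far: [1, 3]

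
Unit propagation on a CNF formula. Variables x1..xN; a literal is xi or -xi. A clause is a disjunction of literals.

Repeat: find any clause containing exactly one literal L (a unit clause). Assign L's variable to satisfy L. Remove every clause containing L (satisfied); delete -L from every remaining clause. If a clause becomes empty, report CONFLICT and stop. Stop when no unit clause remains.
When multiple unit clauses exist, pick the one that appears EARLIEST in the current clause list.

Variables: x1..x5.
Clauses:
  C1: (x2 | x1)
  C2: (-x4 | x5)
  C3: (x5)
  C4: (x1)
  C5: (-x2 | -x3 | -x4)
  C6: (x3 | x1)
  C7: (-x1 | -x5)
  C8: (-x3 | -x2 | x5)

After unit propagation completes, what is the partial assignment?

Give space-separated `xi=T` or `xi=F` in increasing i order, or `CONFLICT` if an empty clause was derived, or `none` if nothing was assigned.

Answer: CONFLICT

Derivation:
unit clause [5] forces x5=T; simplify:
  drop -5 from [-1, -5] -> [-1]
  satisfied 3 clause(s); 5 remain; assigned so far: [5]
unit clause [1] forces x1=T; simplify:
  drop -1 from [-1] -> [] (empty!)
  satisfied 3 clause(s); 2 remain; assigned so far: [1, 5]
CONFLICT (empty clause)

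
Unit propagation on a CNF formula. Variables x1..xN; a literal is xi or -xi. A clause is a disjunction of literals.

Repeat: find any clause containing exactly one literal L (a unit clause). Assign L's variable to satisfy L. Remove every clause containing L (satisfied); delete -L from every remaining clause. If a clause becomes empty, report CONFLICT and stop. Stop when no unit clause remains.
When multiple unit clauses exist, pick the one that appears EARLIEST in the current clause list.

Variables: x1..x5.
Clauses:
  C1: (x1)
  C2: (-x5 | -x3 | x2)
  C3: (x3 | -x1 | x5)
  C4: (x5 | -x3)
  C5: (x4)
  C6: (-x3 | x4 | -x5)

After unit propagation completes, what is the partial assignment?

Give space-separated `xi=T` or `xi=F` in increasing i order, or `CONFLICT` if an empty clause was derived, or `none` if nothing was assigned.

unit clause [1] forces x1=T; simplify:
  drop -1 from [3, -1, 5] -> [3, 5]
  satisfied 1 clause(s); 5 remain; assigned so far: [1]
unit clause [4] forces x4=T; simplify:
  satisfied 2 clause(s); 3 remain; assigned so far: [1, 4]

Answer: x1=T x4=T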